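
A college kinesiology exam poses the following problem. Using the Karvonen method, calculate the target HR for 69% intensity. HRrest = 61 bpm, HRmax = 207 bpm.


Target = HRrest + pct*(HRmax - HRrest)
Heart rate reserve = HRmax - HRrest = 207 - 61 = 146 bpm
Fraction = 69% = 0.69
Target = 61 + 0.69 * 146
Target = 61 + 100.74 = 161.74 bpm

161.74 bpm


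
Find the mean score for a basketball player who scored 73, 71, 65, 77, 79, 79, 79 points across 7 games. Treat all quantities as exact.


Average = sum / n
Sum = 523
Average = 523 / 7 = 74.7143

74.7143


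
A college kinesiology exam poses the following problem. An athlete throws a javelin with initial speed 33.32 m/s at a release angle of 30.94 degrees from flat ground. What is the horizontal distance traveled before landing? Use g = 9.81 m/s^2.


R = v^2 * sin(2*theta) / g
Convert angle to radians: theta = 30.94 deg = 0.54 rad
sin(2*theta) = sin(1.08) = 0.882
R = 33.32^2 * 0.882 / 9.81
R = 1110.2224 * 0.882 / 9.81 = 99.8139 m

99.8139 m


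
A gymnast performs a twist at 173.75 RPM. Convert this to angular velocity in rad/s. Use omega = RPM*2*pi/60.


omega = RPM * 2 * pi / 60
omega = 173.75 * 2 * 3.14159 / 60
omega = 1091.7034 / 60 = 18.1951 rad/s

18.1951 rad/s


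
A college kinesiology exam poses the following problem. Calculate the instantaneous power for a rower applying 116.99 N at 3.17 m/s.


P = F * v
P = 116.99 * 3.17
P = 370.8583 W

370.8583 W


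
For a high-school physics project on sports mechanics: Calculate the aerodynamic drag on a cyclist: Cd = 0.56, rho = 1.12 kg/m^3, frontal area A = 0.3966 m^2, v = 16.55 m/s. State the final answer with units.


Fd = 0.5 * Cd * rho * A * v^2
Fd = 0.5 * 0.56 * 1.12 * 0.3966 * 16.55^2
v^2 = 273.9025
Fd = 0.5 * 0.56 * 1.12 * 0.3966 * 273.9025 = 34.0663 N

34.0663 N


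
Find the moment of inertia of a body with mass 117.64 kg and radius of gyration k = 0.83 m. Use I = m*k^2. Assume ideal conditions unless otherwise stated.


I = m * k^2
I = 117.64 * 0.83^2
I = 117.64 * 0.6889 = 81.0422 kg*m^2

81.0422 kg*m^2


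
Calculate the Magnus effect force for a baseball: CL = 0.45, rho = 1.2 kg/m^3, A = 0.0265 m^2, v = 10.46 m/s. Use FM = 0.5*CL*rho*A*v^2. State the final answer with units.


FM = 0.5 * CL * rho * A * v^2
FM = 0.5 * 0.45 * 1.2 * 0.0265 * 10.46^2
v^2 = 109.4116
FM = 0.5 * 0.45 * 1.2 * 0.0265 * 109.4116 = 0.7828 N

0.7828 N


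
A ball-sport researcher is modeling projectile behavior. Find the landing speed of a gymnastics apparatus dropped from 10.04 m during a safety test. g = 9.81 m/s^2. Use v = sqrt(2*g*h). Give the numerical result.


v = sqrt(2 * g * h)
v = sqrt(2 * 9.81 * 10.04)
v = sqrt(196.9848) = 14.0351 m/s

14.0351 m/s


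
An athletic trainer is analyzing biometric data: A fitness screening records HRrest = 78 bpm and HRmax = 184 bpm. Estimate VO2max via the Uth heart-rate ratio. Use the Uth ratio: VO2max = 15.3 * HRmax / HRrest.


VO2max = 15.3 * HRmax / HRrest
VO2max = 15.3 * 184 / 78
VO2max = 2815.2 / 78 = 36.0923 mL/kg/min

36.0923 mL/kg/min


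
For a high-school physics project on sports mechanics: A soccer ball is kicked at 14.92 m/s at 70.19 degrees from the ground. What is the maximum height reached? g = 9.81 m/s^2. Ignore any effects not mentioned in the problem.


H = (v*sin(theta))^2 / (2*g)
vy = v*sin(theta) = 14.92 * sin(70.19 deg) = 14.0371 m/s
H = vy^2 / (2*g) = 197.039 / (2*9.81)
H = 197.039 / 19.62 = 10.0428 m

10.0428 m


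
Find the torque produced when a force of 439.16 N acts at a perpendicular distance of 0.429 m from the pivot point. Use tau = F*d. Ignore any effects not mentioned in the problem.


tau = F * d
tau = 439.16 * 0.429
tau = 188.3996 N*m

188.3996 N*m


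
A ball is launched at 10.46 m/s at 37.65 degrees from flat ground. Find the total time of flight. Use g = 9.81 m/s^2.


T = 2*v*sin(theta)/g
sin(theta) = sin(37.65 deg) = 0.6108
T = 2*10.46*0.6108 / 9.81
T = 12.7787 / 9.81 = 1.3026 s

1.3026 s


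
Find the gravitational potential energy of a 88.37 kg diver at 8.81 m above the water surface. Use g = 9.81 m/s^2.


PE = m * g * h
PE = 88.37 * 9.81 * 8.81
PE = 866.9097 * 8.81 = 7637.4745 J

7637.4745 J


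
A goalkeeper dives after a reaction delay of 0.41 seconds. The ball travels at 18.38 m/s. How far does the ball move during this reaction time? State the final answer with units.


d = v * t
d = 18.38 * 0.41
d = 7.5358 m

7.5358 m


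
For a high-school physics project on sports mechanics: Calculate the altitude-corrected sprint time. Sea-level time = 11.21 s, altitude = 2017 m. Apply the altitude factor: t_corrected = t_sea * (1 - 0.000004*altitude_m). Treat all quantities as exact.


Correction factor = 1 - 0.000004 * 2017 = 0.991932
t_corrected = t_sea * factor = 11.21 * 0.991932
t_corrected = 11.1196 s

11.1196 s


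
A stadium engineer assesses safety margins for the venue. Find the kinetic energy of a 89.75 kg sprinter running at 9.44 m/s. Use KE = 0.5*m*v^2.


KE = 0.5 * m * v^2
KE = 0.5 * 89.75 * 9.44^2
KE = 0.5 * 89.75 * 89.1136 = 3998.9728 J

3998.9728 J


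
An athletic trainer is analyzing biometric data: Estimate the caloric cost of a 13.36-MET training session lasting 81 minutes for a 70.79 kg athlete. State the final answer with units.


kcal = MET * mass * time_hr
Convert time: 81 min = 1.35 hr
kcal = 13.36 * 70.79 * 1.35
kcal = 1276.7684 kcal

1276.7684 kcal


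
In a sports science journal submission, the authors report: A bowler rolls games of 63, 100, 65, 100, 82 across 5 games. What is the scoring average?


Average = sum / n
Sum = 410
Average = 410 / 5 = 82

82


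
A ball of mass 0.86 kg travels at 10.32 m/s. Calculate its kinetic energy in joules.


KE = 0.5 * m * v^2
KE = 0.5 * 0.86 * 10.32^2
KE = 0.5 * 0.86 * 106.5024 = 45.796 J

45.796 J


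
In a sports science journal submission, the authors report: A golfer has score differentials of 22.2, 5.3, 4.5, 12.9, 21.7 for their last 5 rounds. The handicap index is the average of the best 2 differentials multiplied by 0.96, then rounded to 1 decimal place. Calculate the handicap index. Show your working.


All differentials: 22.2, 5.3, 4.5, 12.9, 21.7
Sorted: 4.5, 5.3, 12.9, 21.7, 22.2
Best 2: 4.5, 5.3
Average of best = 9.8 / 2 = 4.9
Raw index = 4.9 * 0.96 = 4.704
Handicap index = round(4.704, 1) = 4.7

4.7


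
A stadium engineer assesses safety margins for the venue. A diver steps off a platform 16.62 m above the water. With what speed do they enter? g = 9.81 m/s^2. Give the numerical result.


v = sqrt(2 * g * h)
v = sqrt(2 * 9.81 * 16.62)
v = sqrt(326.0844) = 18.0578 m/s

18.0578 m/s


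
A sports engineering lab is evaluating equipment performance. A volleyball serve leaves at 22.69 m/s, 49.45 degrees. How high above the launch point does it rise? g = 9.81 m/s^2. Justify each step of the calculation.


H = (v*sin(theta))^2 / (2*g)
vy = v*sin(theta) = 22.69 * sin(49.45 deg) = 17.2407 m/s
H = vy^2 / (2*g) = 297.2433 / (2*9.81)
H = 297.2433 / 19.62 = 15.15 m

15.15 m


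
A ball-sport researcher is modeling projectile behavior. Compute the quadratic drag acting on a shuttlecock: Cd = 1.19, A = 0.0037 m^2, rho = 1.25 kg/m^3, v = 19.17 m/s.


Fd = 0.5 * Cd * rho * A * v^2
Fd = 0.5 * 1.19 * 1.25 * 0.0037 * 19.17^2
v^2 = 367.4889
Fd = 0.5 * 1.19 * 1.25 * 0.0037 * 367.4889 = 1.0113 N

1.0113 N


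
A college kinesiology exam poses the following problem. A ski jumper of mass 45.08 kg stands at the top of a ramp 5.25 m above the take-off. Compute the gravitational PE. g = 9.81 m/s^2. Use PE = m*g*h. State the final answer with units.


PE = m * g * h
PE = 45.08 * 9.81 * 5.25
PE = 442.2348 * 5.25 = 2321.7327 J

2321.7327 J


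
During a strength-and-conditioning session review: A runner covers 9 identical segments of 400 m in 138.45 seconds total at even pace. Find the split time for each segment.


Split time = total_time / n_laps = 138.45 / 9
Split time = 15.3833 s per lap

15.3833 s


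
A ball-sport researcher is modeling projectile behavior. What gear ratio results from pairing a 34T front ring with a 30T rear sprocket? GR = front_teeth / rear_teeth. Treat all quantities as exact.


GR = front_teeth / rear_teeth
GR = 34 / 30
GR = 1.1333

1.1333


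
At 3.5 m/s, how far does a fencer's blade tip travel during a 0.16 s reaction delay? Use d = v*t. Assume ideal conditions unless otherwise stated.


d = v * t
d = 3.5 * 0.16
d = 0.56 m

0.56 m


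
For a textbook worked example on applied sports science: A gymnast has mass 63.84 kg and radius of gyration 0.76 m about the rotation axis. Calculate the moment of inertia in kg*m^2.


I = m * k^2
I = 63.84 * 0.76^2
I = 63.84 * 0.5776 = 36.874 kg*m^2

36.874 kg*m^2


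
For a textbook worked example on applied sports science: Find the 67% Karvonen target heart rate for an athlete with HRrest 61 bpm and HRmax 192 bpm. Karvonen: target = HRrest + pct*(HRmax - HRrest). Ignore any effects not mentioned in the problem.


Target = HRrest + pct*(HRmax - HRrest)
Heart rate reserve = HRmax - HRrest = 192 - 61 = 131 bpm
Fraction = 67% = 0.67
Target = 61 + 0.67 * 131
Target = 61 + 87.77 = 148.77 bpm

148.77 bpm


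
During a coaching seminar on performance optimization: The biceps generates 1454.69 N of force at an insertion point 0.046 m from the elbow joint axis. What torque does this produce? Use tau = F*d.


tau = F * d
tau = 1454.69 * 0.046
tau = 66.9157 N*m

66.9157 N*m


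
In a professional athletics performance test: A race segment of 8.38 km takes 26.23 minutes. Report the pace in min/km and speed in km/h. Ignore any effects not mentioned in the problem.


Pace = time / distance = 26.23 min / 8.38 km = 3.1301 min/km
Speed = distance / time_in_hours = 8.38 / 0.4372 hr
Speed = 19.1689 km/h

3.1301 min/km, 19.1689 km/h


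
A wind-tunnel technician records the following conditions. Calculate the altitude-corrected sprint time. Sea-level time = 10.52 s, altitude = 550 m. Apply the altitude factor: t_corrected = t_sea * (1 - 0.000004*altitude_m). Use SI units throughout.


Correction factor = 1 - 0.000004 * 550 = 0.9978
t_corrected = t_sea * factor = 10.52 * 0.9978
t_corrected = 10.4969 s

10.4969 s


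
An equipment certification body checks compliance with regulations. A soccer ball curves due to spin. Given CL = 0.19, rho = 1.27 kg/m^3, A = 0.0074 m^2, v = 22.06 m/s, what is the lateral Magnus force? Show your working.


FM = 0.5 * CL * rho * A * v^2
FM = 0.5 * 0.19 * 1.27 * 0.0074 * 22.06^2
v^2 = 486.6436
FM = 0.5 * 0.19 * 1.27 * 0.0074 * 486.6436 = 0.4345 N

0.4345 N


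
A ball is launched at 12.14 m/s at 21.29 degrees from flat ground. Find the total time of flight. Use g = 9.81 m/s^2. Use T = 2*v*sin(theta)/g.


T = 2*v*sin(theta)/g
sin(theta) = sin(21.29 deg) = 0.3631
T = 2*12.14*0.3631 / 9.81
T = 8.8158 / 9.81 = 0.8987 s

0.8987 s


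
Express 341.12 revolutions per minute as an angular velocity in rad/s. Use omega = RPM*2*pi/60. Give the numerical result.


omega = RPM * 2 * pi / 60
omega = 341.12 * 2 * 3.14159 / 60
omega = 2143.3202 / 60 = 35.722 rad/s

35.722 rad/s


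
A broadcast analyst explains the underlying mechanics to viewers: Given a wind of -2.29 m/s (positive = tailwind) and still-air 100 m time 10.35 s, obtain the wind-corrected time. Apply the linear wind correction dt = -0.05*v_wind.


dt = -0.05 * v_wind = -0.05 * -2.29 = 0.1145 s
t_corrected = t_still + dt = 10.35 + (0.1145)
t_corrected = 10.4645 s

10.4645 s


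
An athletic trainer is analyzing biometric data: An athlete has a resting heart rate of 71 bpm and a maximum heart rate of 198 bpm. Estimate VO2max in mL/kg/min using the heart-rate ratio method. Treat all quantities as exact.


VO2max = 15.3 * HRmax / HRrest
VO2max = 15.3 * 198 / 71
VO2max = 3029.4 / 71 = 42.6676 mL/kg/min

42.6676 mL/kg/min


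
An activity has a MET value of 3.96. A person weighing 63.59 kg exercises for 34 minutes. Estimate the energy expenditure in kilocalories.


kcal = MET * mass * time_hr
Convert time: 34 min = 0.5667 hr
kcal = 3.96 * 63.59 * 0.5667
kcal = 142.696 kcal

142.696 kcal


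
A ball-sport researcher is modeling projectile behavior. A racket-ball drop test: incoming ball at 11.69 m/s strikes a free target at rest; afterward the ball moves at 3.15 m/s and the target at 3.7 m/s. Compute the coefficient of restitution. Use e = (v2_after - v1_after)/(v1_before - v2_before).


e = (v2_after - v1_after) / (v1_before - v2_before)
Numerator = 3.7 - 3.15 = 0.55
Denominator = 11.69 - 0 = 11.69
e = 0.55 / 11.69 = 0.047

0.047


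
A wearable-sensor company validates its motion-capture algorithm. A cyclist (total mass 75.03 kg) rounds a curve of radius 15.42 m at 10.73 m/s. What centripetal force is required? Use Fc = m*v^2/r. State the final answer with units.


Fc = m * v^2 / r
v^2 = 10.73^2 = 115.1329
Fc = 75.03 * 115.1329 / 15.42
Fc = 8638.4215 / 15.42 = 560.2089 N

560.2089 N


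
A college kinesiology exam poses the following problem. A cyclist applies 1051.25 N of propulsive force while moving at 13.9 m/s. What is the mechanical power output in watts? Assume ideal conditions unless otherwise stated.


P = F * v
P = 1051.25 * 13.9
P = 14612.375 W

14612.375 W


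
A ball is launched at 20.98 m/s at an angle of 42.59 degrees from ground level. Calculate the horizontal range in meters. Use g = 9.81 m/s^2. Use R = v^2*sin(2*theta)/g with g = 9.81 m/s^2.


R = v^2 * sin(2*theta) / g
Convert angle to radians: theta = 42.59 deg = 0.7433 rad
sin(2*theta) = sin(1.4867) = 0.9965
R = 20.98^2 * 0.9965 / 9.81
R = 440.1604 * 0.9965 / 9.81 = 44.7099 m

44.7099 m


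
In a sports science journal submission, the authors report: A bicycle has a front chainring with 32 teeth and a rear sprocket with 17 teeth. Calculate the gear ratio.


GR = front_teeth / rear_teeth
GR = 32 / 17
GR = 1.8824

1.8824


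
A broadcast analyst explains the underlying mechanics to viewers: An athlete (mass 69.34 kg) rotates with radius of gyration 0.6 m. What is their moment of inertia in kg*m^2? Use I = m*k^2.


I = m * k^2
I = 69.34 * 0.6^2
I = 69.34 * 0.36 = 24.9624 kg*m^2

24.9624 kg*m^2


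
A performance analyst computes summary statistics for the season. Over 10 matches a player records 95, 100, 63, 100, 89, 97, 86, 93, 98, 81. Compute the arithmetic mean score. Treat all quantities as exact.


Average = sum / n
Sum = 902
Average = 902 / 10 = 90.2

90.2


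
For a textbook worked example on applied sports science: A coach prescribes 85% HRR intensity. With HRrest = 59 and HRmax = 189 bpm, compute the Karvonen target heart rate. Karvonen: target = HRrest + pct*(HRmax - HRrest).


Target = HRrest + pct*(HRmax - HRrest)
Heart rate reserve = HRmax - HRrest = 189 - 59 = 130 bpm
Fraction = 85% = 0.85
Target = 59 + 0.85 * 130
Target = 59 + 110.5 = 169.5 bpm

169.5 bpm


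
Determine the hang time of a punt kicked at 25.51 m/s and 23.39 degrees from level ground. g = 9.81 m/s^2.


T = 2*v*sin(theta)/g
sin(theta) = sin(23.39 deg) = 0.397
T = 2*25.51*0.397 / 9.81
T = 20.2543 / 9.81 = 2.0647 s

2.0647 s


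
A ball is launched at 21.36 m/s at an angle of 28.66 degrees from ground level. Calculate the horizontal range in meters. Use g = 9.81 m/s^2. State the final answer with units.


R = v^2 * sin(2*theta) / g
Convert angle to radians: theta = 28.66 deg = 0.5002 rad
sin(2*theta) = sin(1.0004) = 0.8417
R = 21.36^2 * 0.8417 / 9.81
R = 456.2496 * 0.8417 / 9.81 = 39.1463 m

39.1463 m


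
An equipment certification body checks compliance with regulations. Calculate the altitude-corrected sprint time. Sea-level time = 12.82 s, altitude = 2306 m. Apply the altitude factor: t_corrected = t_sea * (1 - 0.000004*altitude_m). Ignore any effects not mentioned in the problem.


Correction factor = 1 - 0.000004 * 2306 = 0.990776
t_corrected = t_sea * factor = 12.82 * 0.990776
t_corrected = 12.7017 s

12.7017 s


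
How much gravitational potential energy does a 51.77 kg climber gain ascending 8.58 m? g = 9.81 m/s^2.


PE = m * g * h
PE = 51.77 * 9.81 * 8.58
PE = 507.8637 * 8.58 = 4357.4705 J

4357.4705 J


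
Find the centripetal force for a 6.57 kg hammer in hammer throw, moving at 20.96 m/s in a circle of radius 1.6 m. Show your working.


Fc = m * v^2 / r
v^2 = 20.96^2 = 439.3216
Fc = 6.57 * 439.3216 / 1.6
Fc = 2886.3429 / 1.6 = 1803.9643 N

1803.9643 N


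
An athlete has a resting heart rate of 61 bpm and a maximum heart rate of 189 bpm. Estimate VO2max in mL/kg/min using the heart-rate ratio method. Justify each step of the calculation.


VO2max = 15.3 * HRmax / HRrest
VO2max = 15.3 * 189 / 61
VO2max = 2891.7 / 61 = 47.4049 mL/kg/min

47.4049 mL/kg/min


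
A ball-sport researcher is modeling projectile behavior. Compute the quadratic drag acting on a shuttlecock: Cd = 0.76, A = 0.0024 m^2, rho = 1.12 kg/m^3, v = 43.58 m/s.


Fd = 0.5 * Cd * rho * A * v^2
Fd = 0.5 * 0.76 * 1.12 * 0.0024 * 43.58^2
v^2 = 1899.2164
Fd = 0.5 * 0.76 * 1.12 * 0.0024 * 1899.2164 = 1.9399 N

1.9399 N


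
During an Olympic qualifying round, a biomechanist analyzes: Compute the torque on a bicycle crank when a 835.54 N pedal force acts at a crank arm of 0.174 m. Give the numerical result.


tau = F * d
tau = 835.54 * 0.174
tau = 145.384 N*m

145.384 N*m


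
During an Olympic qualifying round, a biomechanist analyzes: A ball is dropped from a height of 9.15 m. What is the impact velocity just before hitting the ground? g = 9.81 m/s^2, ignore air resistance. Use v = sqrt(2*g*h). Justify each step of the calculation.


v = sqrt(2 * g * h)
v = sqrt(2 * 9.81 * 9.15)
v = sqrt(179.523) = 13.3986 m/s

13.3986 m/s


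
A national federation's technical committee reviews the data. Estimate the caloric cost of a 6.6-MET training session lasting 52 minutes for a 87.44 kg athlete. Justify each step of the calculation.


kcal = MET * mass * time_hr
Convert time: 52 min = 0.8667 hr
kcal = 6.6 * 87.44 * 0.8667
kcal = 500.1568 kcal

500.1568 kcal


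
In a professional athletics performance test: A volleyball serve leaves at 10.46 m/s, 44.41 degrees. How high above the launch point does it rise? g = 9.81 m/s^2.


H = (v*sin(theta))^2 / (2*g)
vy = v*sin(theta) = 10.46 * sin(44.41 deg) = 7.3198 m/s
H = vy^2 / (2*g) = 53.5792 / (2*9.81)
H = 53.5792 / 19.62 = 2.7308 m

2.7308 m


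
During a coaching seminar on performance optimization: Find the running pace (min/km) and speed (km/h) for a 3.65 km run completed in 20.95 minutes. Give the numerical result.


Pace = time / distance = 20.95 min / 3.65 km = 5.7397 min/km
Speed = distance / time_in_hours = 3.65 / 0.3492 hr
Speed = 10.4535 km/h

5.7397 min/km, 10.4535 km/h


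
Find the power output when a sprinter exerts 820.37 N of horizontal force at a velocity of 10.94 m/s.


P = F * v
P = 820.37 * 10.94
P = 8974.8478 W

8974.8478 W


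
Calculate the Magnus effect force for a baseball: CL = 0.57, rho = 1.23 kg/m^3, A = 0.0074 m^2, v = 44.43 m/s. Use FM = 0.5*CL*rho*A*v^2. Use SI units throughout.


FM = 0.5 * CL * rho * A * v^2
FM = 0.5 * 0.57 * 1.23 * 0.0074 * 44.43^2
v^2 = 1974.0249
FM = 0.5 * 0.57 * 1.23 * 0.0074 * 1974.0249 = 5.1208 N

5.1208 N


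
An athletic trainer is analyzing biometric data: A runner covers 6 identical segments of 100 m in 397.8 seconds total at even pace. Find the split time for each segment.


Split time = total_time / n_laps = 397.8 / 6
Split time = 66.3 s per lap

66.3 s


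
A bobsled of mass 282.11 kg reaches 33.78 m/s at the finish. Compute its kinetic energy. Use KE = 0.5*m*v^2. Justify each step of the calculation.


KE = 0.5 * m * v^2
KE = 0.5 * 282.11 * 33.78^2
KE = 0.5 * 282.11 * 1141.0884 = 160956.2243 J

160956.2243 J


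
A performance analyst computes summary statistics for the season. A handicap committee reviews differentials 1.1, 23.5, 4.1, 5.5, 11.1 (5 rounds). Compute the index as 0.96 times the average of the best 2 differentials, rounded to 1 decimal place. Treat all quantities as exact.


All differentials: 1.1, 23.5, 4.1, 5.5, 11.1
Sorted: 1.1, 4.1, 5.5, 11.1, 23.5
Best 2: 1.1, 4.1
Average of best = 5.2 / 2 = 2.6
Raw index = 2.6 * 0.96 = 2.496
Handicap index = round(2.496, 1) = 2.5

2.5


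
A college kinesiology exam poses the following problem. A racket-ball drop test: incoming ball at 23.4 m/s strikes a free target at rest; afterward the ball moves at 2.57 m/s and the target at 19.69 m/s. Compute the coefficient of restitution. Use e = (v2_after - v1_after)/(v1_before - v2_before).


e = (v2_after - v1_after) / (v1_before - v2_before)
Numerator = 19.69 - 2.57 = 17.12
Denominator = 23.4 - 0 = 23.4
e = 17.12 / 23.4 = 0.7316

0.7316


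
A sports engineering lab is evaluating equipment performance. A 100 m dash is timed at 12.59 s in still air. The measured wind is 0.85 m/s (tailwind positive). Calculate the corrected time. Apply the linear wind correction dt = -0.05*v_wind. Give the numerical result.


dt = -0.05 * v_wind = -0.05 * 0.85 = -0.0425 s
t_corrected = t_still + dt = 12.59 + (-0.0425)
t_corrected = 12.5475 s

12.5475 s


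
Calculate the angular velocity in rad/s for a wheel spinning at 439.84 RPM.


omega = RPM * 2 * pi / 60
omega = 439.84 * 2 * 3.14159 / 60
omega = 2763.5962 / 60 = 46.0599 rad/s

46.0599 rad/s


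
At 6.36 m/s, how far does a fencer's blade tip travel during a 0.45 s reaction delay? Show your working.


d = v * t
d = 6.36 * 0.45
d = 2.862 m

2.862 m


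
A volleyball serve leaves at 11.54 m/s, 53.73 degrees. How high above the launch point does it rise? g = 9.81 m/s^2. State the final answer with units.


H = (v*sin(theta))^2 / (2*g)
vy = v*sin(theta) = 11.54 * sin(53.73 deg) = 9.304 m/s
H = vy^2 / (2*g) = 86.5642 / (2*9.81)
H = 86.5642 / 19.62 = 4.412 m

4.412 m


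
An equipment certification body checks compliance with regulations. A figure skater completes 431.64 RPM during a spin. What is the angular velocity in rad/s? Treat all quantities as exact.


omega = RPM * 2 * pi / 60
omega = 431.64 * 2 * 3.14159 / 60
omega = 2712.0741 / 60 = 45.2012 rad/s

45.2012 rad/s


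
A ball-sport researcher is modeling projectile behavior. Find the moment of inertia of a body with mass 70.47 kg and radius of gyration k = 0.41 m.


I = m * k^2
I = 70.47 * 0.41^2
I = 70.47 * 0.1681 = 11.846 kg*m^2

11.846 kg*m^2


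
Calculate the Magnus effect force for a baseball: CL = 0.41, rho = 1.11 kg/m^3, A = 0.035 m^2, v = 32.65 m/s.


FM = 0.5 * CL * rho * A * v^2
FM = 0.5 * 0.41 * 1.11 * 0.035 * 32.65^2
v^2 = 1066.0225
FM = 0.5 * 0.41 * 1.11 * 0.035 * 1066.0225 = 8.4901 N

8.4901 N


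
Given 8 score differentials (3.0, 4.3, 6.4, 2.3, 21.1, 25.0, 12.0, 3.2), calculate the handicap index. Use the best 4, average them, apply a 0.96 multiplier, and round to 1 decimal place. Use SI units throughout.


All differentials: 3.0, 4.3, 6.4, 2.3, 21.1, 25.0, 12.0, 3.2
Sorted: 2.3, 3.0, 3.2, 4.3, 6.4, 12.0, 21.1, 25.0
Best 4: 2.3, 3.0, 3.2, 4.3
Average of best = 12.8 / 4 = 3.2
Raw index = 3.2 * 0.96 = 3.072
Handicap index = round(3.072, 1) = 3.1

3.1


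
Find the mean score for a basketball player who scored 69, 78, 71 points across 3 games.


Average = sum / n
Sum = 218
Average = 218 / 3 = 72.6667

72.6667


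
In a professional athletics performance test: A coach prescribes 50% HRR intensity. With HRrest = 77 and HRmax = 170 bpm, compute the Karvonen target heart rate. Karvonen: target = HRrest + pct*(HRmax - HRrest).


Target = HRrest + pct*(HRmax - HRrest)
Heart rate reserve = HRmax - HRrest = 170 - 77 = 93 bpm
Fraction = 50% = 0.5
Target = 77 + 0.5 * 93
Target = 77 + 46.5 = 123.5 bpm

123.5 bpm


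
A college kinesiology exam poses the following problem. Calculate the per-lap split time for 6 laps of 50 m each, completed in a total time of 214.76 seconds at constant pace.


Split time = total_time / n_laps = 214.76 / 6
Split time = 35.7933 s per lap

35.7933 s


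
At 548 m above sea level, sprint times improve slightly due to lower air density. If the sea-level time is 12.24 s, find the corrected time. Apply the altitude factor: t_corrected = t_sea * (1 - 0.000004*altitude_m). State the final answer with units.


Correction factor = 1 - 0.000004 * 548 = 0.997808
t_corrected = t_sea * factor = 12.24 * 0.997808
t_corrected = 12.2132 s

12.2132 s


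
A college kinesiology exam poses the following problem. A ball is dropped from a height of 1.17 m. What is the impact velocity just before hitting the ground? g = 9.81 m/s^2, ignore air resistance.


v = sqrt(2 * g * h)
v = sqrt(2 * 9.81 * 1.17)
v = sqrt(22.9554) = 4.7912 m/s

4.7912 m/s


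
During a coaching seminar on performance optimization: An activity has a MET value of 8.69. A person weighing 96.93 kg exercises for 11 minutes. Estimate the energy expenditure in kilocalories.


kcal = MET * mass * time_hr
Convert time: 11 min = 0.1833 hr
kcal = 8.69 * 96.93 * 0.1833
kcal = 154.4256 kcal

154.4256 kcal


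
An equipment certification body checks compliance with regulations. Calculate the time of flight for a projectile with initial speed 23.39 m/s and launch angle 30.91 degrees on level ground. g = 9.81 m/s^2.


T = 2*v*sin(theta)/g
sin(theta) = sin(30.91 deg) = 0.5137
T = 2*23.39*0.5137 / 9.81
T = 24.0305 / 9.81 = 2.4496 s

2.4496 s


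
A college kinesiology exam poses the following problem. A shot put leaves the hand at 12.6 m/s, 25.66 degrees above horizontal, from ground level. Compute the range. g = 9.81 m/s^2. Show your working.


R = v^2 * sin(2*theta) / g
Convert angle to radians: theta = 25.66 deg = 0.4479 rad
sin(2*theta) = sin(0.8957) = 0.7806
R = 12.6^2 * 0.7806 / 9.81
R = 158.76 * 0.7806 / 9.81 = 12.6336 m

12.6336 m


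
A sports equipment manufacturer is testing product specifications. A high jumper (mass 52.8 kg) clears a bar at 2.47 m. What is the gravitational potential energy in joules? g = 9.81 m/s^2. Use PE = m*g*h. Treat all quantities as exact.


PE = m * g * h
PE = 52.8 * 9.81 * 2.47
PE = 517.968 * 2.47 = 1279.381 J

1279.381 J


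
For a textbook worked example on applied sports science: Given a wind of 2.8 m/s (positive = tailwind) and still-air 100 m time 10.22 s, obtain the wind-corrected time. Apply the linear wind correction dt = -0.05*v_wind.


dt = -0.05 * v_wind = -0.05 * 2.8 = -0.14 s
t_corrected = t_still + dt = 10.22 + (-0.14)
t_corrected = 10.08 s

10.08 s


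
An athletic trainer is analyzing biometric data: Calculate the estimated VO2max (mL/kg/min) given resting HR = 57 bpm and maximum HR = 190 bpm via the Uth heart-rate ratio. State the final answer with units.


VO2max = 15.3 * HRmax / HRrest
VO2max = 15.3 * 190 / 57
VO2max = 2907 / 57 = 51 mL/kg/min

51 mL/kg/min


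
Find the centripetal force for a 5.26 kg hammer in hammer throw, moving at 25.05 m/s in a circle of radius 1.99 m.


Fc = m * v^2 / r
v^2 = 25.05^2 = 627.5025
Fc = 5.26 * 627.5025 / 1.99
Fc = 3300.6632 / 1.99 = 1658.6247 N

1658.6247 N


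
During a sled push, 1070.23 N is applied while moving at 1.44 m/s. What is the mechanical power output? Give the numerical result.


P = F * v
P = 1070.23 * 1.44
P = 1541.1312 W

1541.1312 W


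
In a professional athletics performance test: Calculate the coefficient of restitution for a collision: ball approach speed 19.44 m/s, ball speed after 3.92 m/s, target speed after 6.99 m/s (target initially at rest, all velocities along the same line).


e = (v2_after - v1_after) / (v1_before - v2_before)
Numerator = 6.99 - 3.92 = 3.07
Denominator = 19.44 - 0 = 19.44
e = 3.07 / 19.44 = 0.1579

0.1579


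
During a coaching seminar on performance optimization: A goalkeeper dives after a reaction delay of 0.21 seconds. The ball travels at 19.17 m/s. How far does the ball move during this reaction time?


d = v * t
d = 19.17 * 0.21
d = 4.0257 m

4.0257 m


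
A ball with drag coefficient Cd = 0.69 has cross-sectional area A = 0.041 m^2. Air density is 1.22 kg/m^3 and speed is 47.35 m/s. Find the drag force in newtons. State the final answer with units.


Fd = 0.5 * Cd * rho * A * v^2
Fd = 0.5 * 0.69 * 1.22 * 0.041 * 47.35^2
v^2 = 2242.0225
Fd = 0.5 * 0.69 * 1.22 * 0.041 * 2242.0225 = 38.6904 N

38.6904 N


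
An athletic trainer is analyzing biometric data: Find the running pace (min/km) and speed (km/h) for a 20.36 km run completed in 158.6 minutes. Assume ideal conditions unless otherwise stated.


Pace = time / distance = 158.6 min / 20.36 km = 7.7898 min/km
Speed = distance / time_in_hours = 20.36 / 2.6433 hr
Speed = 7.7024 km/h

7.7898 min/km, 7.7024 km/h


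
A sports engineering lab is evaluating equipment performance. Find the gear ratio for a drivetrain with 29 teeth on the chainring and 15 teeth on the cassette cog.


GR = front_teeth / rear_teeth
GR = 29 / 15
GR = 1.9333

1.9333


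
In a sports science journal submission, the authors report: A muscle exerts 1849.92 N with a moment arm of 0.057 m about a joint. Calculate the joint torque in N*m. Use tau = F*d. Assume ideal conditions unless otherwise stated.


tau = F * d
tau = 1849.92 * 0.057
tau = 105.4454 N*m

105.4454 N*m


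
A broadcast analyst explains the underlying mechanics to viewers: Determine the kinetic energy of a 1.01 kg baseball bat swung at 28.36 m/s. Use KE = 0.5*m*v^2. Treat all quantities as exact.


KE = 0.5 * m * v^2
KE = 0.5 * 1.01 * 28.36^2
KE = 0.5 * 1.01 * 804.2896 = 406.1662 J

406.1662 J


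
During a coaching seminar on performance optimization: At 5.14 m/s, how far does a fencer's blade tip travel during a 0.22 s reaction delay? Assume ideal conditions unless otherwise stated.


d = v * t
d = 5.14 * 0.22
d = 1.1308 m

1.1308 m


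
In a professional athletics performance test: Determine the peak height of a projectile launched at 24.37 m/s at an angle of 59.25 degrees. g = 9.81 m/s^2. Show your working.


H = (v*sin(theta))^2 / (2*g)
vy = v*sin(theta) = 24.37 * sin(59.25 deg) = 20.9437 m/s
H = vy^2 / (2*g) = 438.64 / (2*9.81)
H = 438.64 / 19.62 = 22.3568 m

22.3568 m


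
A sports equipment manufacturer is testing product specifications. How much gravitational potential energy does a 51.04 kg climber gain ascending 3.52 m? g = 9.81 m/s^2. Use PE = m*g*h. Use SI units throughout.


PE = m * g * h
PE = 51.04 * 9.81 * 3.52
PE = 500.7024 * 3.52 = 1762.4724 J

1762.4724 J


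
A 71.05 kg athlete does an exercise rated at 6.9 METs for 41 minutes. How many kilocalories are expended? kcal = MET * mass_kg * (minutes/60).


kcal = MET * mass * time_hr
Convert time: 41 min = 0.6833 hr
kcal = 6.9 * 71.05 * 0.6833
kcal = 335.0007 kcal

335.0007 kcal


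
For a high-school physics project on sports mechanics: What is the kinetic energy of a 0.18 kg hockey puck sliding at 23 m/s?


KE = 0.5 * m * v^2
KE = 0.5 * 0.18 * 23^2
KE = 0.5 * 0.18 * 529 = 47.61 J

47.61 J


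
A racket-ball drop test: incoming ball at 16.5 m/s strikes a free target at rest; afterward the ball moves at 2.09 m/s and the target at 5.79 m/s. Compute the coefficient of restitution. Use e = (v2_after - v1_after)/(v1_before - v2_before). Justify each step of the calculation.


e = (v2_after - v1_after) / (v1_before - v2_before)
Numerator = 5.79 - 2.09 = 3.7
Denominator = 16.5 - 0 = 16.5
e = 3.7 / 16.5 = 0.2242

0.2242


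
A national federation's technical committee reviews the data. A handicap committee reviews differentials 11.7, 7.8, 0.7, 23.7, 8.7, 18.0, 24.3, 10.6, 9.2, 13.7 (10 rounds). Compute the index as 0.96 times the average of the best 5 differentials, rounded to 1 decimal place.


All differentials: 11.7, 7.8, 0.7, 23.7, 8.7, 18.0, 24.3, 10.6, 9.2, 13.7
Sorted: 0.7, 7.8, 8.7, 9.2, 10.6, 11.7, 13.7, 18.0, 23.7, 24.3
Best 5: 0.7, 7.8, 8.7, 9.2, 10.6
Average of best = 37 / 5 = 7.4
Raw index = 7.4 * 0.96 = 7.104
Handicap index = round(7.104, 1) = 7.1

7.1


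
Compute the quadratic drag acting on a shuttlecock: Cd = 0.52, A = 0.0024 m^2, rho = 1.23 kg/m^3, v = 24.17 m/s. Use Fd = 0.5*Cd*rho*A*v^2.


Fd = 0.5 * Cd * rho * A * v^2
Fd = 0.5 * 0.52 * 1.23 * 0.0024 * 24.17^2
v^2 = 584.1889
Fd = 0.5 * 0.52 * 1.23 * 0.0024 * 584.1889 = 0.4484 N

0.4484 N


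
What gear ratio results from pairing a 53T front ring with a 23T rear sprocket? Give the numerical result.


GR = front_teeth / rear_teeth
GR = 53 / 23
GR = 2.3043

2.3043


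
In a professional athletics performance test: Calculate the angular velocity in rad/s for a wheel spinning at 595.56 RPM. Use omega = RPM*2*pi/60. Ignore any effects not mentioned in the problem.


omega = RPM * 2 * pi / 60
omega = 595.56 * 2 * 3.14159 / 60
omega = 3742.0138 / 60 = 62.3669 rad/s

62.3669 rad/s


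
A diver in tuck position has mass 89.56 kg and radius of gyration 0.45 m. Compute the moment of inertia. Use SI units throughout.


I = m * k^2
I = 89.56 * 0.45^2
I = 89.56 * 0.2025 = 18.1359 kg*m^2

18.1359 kg*m^2


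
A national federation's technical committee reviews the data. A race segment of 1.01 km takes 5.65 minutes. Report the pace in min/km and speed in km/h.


Pace = time / distance = 5.65 min / 1.01 km = 5.5941 min/km
Speed = distance / time_in_hours = 1.01 / 0.0942 hr
Speed = 10.7257 km/h

5.5941 min/km, 10.7257 km/h


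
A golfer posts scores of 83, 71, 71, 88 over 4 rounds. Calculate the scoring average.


Average = sum / n
Sum = 313
Average = 313 / 4 = 78.25

78.25


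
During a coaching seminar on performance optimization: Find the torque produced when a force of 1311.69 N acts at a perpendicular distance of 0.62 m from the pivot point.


tau = F * d
tau = 1311.69 * 0.62
tau = 813.2478 N*m

813.2478 N*m


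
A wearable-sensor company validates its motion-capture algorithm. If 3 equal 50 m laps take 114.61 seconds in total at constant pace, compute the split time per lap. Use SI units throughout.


Split time = total_time / n_laps = 114.61 / 3
Split time = 38.2033 s per lap

38.2033 s


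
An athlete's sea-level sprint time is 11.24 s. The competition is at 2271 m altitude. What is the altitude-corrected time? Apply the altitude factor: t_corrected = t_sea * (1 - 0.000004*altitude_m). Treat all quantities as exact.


Correction factor = 1 - 0.000004 * 2271 = 0.990916
t_corrected = t_sea * factor = 11.24 * 0.990916
t_corrected = 11.1379 s

11.1379 s


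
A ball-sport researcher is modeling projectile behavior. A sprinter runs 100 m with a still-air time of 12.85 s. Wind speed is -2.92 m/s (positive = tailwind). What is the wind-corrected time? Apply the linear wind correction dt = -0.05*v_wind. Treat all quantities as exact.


dt = -0.05 * v_wind = -0.05 * -2.92 = 0.146 s
t_corrected = t_still + dt = 12.85 + (0.146)
t_corrected = 12.996 s

12.996 s


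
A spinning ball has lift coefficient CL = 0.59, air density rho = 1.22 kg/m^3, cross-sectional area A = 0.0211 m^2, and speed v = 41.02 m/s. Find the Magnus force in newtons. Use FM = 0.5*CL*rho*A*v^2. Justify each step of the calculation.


FM = 0.5 * CL * rho * A * v^2
FM = 0.5 * 0.59 * 1.22 * 0.0211 * 41.02^2
v^2 = 1682.6404
FM = 0.5 * 0.59 * 1.22 * 0.0211 * 1682.6404 = 12.7778 N

12.7778 N


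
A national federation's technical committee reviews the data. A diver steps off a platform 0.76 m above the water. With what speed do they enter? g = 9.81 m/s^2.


v = sqrt(2 * g * h)
v = sqrt(2 * 9.81 * 0.76)
v = sqrt(14.9112) = 3.8615 m/s

3.8615 m/s


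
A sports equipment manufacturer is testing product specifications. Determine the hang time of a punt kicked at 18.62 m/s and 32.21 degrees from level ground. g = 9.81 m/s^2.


T = 2*v*sin(theta)/g
sin(theta) = sin(32.21 deg) = 0.533
T = 2*18.62*0.533 / 9.81
T = 19.8498 / 9.81 = 2.0234 s

2.0234 s


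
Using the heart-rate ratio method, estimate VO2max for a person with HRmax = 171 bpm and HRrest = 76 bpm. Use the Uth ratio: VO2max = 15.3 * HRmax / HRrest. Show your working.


VO2max = 15.3 * HRmax / HRrest
VO2max = 15.3 * 171 / 76
VO2max = 2616.3 / 76 = 34.425 mL/kg/min

34.425 mL/kg/min


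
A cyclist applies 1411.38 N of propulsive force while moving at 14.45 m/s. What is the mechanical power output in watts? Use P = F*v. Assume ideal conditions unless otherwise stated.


P = F * v
P = 1411.38 * 14.45
P = 20394.441 W

20394.441 W


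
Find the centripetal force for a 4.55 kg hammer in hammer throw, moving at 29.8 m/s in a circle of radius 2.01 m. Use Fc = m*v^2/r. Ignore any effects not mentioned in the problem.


Fc = m * v^2 / r
v^2 = 29.8^2 = 888.04
Fc = 4.55 * 888.04 / 2.01
Fc = 4040.582 / 2.01 = 2010.2398 N

2010.2398 N


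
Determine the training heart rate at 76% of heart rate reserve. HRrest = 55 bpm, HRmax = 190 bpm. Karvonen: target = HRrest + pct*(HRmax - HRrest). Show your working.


Target = HRrest + pct*(HRmax - HRrest)
Heart rate reserve = HRmax - HRrest = 190 - 55 = 135 bpm
Fraction = 76% = 0.76
Target = 55 + 0.76 * 135
Target = 55 + 102.6 = 157.6 bpm

157.6 bpm


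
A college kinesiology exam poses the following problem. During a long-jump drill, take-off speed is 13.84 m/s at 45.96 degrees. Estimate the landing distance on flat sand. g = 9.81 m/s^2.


R = v^2 * sin(2*theta) / g
Convert angle to radians: theta = 45.96 deg = 0.8022 rad
sin(2*theta) = sin(1.6043) = 0.9994
R = 13.84^2 * 0.9994 / 9.81
R = 191.5456 * 0.9994 / 9.81 = 19.5146 m

19.5146 m


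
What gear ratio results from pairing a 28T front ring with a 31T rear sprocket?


GR = front_teeth / rear_teeth
GR = 28 / 31
GR = 0.9032

0.9032


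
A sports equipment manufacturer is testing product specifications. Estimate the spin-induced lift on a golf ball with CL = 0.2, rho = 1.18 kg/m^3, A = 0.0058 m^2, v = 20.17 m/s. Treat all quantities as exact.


FM = 0.5 * CL * rho * A * v^2
FM = 0.5 * 0.2 * 1.18 * 0.0058 * 20.17^2
v^2 = 406.8289
FM = 0.5 * 0.2 * 1.18 * 0.0058 * 406.8289 = 0.2784 N

0.2784 N


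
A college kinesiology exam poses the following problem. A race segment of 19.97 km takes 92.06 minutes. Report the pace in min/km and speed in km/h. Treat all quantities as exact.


Pace = time / distance = 92.06 min / 19.97 km = 4.6099 min/km
Speed = distance / time_in_hours = 19.97 / 1.5343 hr
Speed = 13.0154 km/h

4.6099 min/km, 13.0154 km/h


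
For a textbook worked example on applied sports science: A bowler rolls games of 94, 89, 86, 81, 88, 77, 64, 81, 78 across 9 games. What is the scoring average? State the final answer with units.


Average = sum / n
Sum = 738
Average = 738 / 9 = 82

82


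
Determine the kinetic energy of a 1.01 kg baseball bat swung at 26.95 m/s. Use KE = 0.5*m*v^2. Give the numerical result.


KE = 0.5 * m * v^2
KE = 0.5 * 1.01 * 26.95^2
KE = 0.5 * 1.01 * 726.3025 = 366.7828 J

366.7828 J


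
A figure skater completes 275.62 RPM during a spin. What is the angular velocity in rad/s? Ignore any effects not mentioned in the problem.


omega = RPM * 2 * pi / 60
omega = 275.62 * 2 * 3.14159 / 60
omega = 1731.7715 / 60 = 28.8629 rad/s

28.8629 rad/s


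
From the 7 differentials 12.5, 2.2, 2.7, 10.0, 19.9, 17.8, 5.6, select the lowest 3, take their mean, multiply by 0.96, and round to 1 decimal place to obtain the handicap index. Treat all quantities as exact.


All differentials: 12.5, 2.2, 2.7, 10.0, 19.9, 17.8, 5.6
Sorted: 2.2, 2.7, 5.6, 10.0, 12.5, 17.8, 19.9
Best 3: 2.2, 2.7, 5.6
Average of best = 10.5 / 3 = 3.5
Raw index = 3.5 * 0.96 = 3.36
Handicap index = round(3.36, 1) = 3.4

3.4


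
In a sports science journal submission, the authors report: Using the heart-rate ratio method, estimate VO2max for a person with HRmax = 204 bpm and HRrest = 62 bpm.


VO2max = 15.3 * HRmax / HRrest
VO2max = 15.3 * 204 / 62
VO2max = 3121.2 / 62 = 50.3419 mL/kg/min

50.3419 mL/kg/min


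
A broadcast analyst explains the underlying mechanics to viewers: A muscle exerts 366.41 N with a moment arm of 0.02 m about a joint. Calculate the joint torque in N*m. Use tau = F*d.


tau = F * d
tau = 366.41 * 0.02
tau = 7.3282 N*m

7.3282 N*m


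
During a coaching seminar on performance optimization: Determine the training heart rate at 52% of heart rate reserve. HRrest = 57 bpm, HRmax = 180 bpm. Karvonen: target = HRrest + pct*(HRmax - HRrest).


Target = HRrest + pct*(HRmax - HRrest)
Heart rate reserve = HRmax - HRrest = 180 - 57 = 123 bpm
Fraction = 52% = 0.52
Target = 57 + 0.52 * 123
Target = 57 + 63.96 = 120.96 bpm

120.96 bpm
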